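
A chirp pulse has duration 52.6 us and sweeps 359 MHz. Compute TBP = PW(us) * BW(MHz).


TBP = 52.6 * 359 = 18883.4

18883.4


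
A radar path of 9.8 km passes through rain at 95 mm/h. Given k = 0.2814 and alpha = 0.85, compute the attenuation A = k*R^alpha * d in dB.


gamma = 0.2814 * 95^0.85 = 13.501722 dB/km
A = 13.501722 * 9.8 = 132.32 dB

132.32 dB


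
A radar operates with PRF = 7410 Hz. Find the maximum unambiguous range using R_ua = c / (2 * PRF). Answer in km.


R_ua = 3e8 / (2 * 7410) = 20242.9 m = 20.2 km

20.2 km


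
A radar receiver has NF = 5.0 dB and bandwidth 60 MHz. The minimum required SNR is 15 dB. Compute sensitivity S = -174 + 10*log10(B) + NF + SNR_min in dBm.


10*log10(60000000.0) = 77.78
S = -174 + 77.78 + 5.0 + 15 = -76.2 dBm

-76.2 dBm


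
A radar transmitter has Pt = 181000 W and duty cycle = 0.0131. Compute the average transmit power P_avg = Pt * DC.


P_avg = 181000 * 0.0131 = 2371.1 W

2371.1 W


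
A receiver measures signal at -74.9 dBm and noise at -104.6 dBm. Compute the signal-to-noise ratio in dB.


SNR = -74.9 - (-104.6) = 29.7 dB

29.7 dB


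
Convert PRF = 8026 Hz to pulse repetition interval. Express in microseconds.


PRI = 1/8026 = 0.0001245951 s = 124.6 us

124.6 us


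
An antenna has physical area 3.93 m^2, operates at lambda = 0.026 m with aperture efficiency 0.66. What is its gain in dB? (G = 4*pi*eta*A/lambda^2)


G_linear = 4*pi*0.66*3.93/0.026^2 = 48216.94
G_dB = 10*log10(48216.94) = 46.8 dB

46.8 dB


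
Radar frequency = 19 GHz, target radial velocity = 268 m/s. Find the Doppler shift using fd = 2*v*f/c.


fd = 2 * 268 * 19000000000.0 / 3e8 = 33946.7 Hz

33946.7 Hz


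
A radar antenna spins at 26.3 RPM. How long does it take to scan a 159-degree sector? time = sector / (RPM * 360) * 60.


t = 159 / (26.3 * 360) * 60 = 1.01 s

1.01 s


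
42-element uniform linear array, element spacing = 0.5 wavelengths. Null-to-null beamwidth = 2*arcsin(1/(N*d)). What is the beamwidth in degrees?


1/(N*d) = 1/(42*0.5) = 0.047619
BW = 2*arcsin(0.047619) = 5.5 degrees

5.5 degrees


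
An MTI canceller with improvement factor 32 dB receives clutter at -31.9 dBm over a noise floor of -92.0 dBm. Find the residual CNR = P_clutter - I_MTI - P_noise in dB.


CNR = -31.9 - 32 - (-92.0) = 28.1 dB

28.1 dB


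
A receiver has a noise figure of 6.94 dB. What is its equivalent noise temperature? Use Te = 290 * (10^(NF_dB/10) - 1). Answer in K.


NF_lin = 10^(6.94/10) = 4.943107
Te = 290 * (4.943107 - 1) = 1143.5 K

1143.5 K


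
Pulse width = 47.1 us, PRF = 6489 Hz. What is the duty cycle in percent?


DC = 47.1e-6 * 6489 * 100 = 30.56%

30.56%


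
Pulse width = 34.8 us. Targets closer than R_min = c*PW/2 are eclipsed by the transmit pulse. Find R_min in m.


R_min = 3e8 * 34.8e-6 / 2 = 5220.0 m

5220.0 m


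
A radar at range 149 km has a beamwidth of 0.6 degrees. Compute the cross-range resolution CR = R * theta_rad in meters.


BW_rad = 0.010471976
CR = 149000 * 0.010471976 = 1560.3 m

1560.3 m


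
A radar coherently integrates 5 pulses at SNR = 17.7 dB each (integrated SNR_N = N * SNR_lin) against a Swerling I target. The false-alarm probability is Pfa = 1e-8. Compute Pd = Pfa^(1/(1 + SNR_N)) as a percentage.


SNR_lin = 10^(17.7/10) = 58.88437
SNR_N = 5 * 58.88437 = 294.42185
1/(1 + SNR_N) = 1/295.42185 = 0.003385
Pd = (1e-8)^0.003385 = 0.93955
Pd = 94.0%

94.0%


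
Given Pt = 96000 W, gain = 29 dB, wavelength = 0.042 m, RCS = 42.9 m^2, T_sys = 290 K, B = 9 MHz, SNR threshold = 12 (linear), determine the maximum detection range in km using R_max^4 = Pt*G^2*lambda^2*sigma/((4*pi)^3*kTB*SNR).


G_lin = 10^(29/10) = 794.328235
R^4 = 96000 * 794.328235^2 * 0.042^2 * 42.9 / ((4*pi)^3 * 1.38e-23 * 290 * 9000000.0 * 12)
R^4 = 5.34437e18 m^4
R_max = (5.34437e18)^(1/4) = 48081.1 m = 48.1 km

48.1 km


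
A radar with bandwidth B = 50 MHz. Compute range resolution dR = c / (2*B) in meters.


dR = 3e8 / (2 * 50000000.0) = 3.0 m

3.0 m


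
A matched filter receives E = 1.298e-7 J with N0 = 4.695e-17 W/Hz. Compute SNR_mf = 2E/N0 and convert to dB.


SNR_lin = 2 * 1.298e-7 / 4.695e-17 = 5.529e9
SNR_dB = 10*log10(5.529e9) = 97.4 dB

97.4 dB


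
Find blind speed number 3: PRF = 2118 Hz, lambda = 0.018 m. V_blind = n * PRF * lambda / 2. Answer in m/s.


V_blind = 3 * 2118 * 0.018 / 2 = 57.2 m/s

57.2 m/s


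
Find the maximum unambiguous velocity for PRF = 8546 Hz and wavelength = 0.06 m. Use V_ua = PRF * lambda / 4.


V_ua = 8546 * 0.06 / 4 = 128.2 m/s

128.2 m/s


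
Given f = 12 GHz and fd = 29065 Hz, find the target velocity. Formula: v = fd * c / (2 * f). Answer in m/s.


v = 29065 * 3e8 / (2 * 12000000000.0) = 363.3 m/s

363.3 m/s


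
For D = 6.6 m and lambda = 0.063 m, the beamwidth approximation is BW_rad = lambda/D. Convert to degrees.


BW_rad = 0.063 / 6.6 = 0.009545
BW_deg = 0.55 degrees

0.55 degrees


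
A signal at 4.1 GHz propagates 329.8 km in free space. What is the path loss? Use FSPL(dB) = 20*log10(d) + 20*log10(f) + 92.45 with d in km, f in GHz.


20*log10(329.8) = 50.37
20*log10(4.1) = 12.26
FSPL = 155.1 dB

155.1 dB


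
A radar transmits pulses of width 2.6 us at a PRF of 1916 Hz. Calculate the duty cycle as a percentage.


DC = 2.6e-6 * 1916 * 100 = 0.5%

0.5%


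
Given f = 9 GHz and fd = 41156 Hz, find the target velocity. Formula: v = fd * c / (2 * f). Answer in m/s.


v = 41156 * 3e8 / (2 * 9000000000.0) = 685.9 m/s

685.9 m/s


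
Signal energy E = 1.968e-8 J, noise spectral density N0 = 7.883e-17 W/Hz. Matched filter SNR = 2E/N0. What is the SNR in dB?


SNR_lin = 2 * 1.968e-8 / 7.883e-17 = 4.993e8
SNR_dB = 10*log10(4.993e8) = 87.0 dB

87.0 dB


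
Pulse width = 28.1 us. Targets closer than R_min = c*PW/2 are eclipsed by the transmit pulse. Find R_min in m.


R_min = 3e8 * 28.1e-6 / 2 = 4215.0 m

4215.0 m


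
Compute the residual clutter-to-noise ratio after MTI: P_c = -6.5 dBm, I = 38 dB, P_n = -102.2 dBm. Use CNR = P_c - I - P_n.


CNR = -6.5 - 38 - (-102.2) = 57.7 dB

57.7 dB


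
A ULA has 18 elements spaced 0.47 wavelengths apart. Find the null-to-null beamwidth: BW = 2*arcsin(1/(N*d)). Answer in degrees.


1/(N*d) = 1/(18*0.47) = 0.118203
BW = 2*arcsin(0.118203) = 13.6 degrees

13.6 degrees


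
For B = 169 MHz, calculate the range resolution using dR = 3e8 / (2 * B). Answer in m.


dR = 3e8 / (2 * 169000000.0) = 0.89 m

0.89 m


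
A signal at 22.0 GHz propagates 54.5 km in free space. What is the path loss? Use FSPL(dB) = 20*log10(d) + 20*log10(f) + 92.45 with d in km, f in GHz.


20*log10(54.5) = 34.73
20*log10(22.0) = 26.85
FSPL = 154.0 dB

154.0 dB


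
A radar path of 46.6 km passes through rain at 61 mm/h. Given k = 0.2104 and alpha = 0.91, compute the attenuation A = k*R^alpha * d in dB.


gamma = 0.2104 * 61^0.91 = 8.86535 dB/km
A = 8.86535 * 46.6 = 413.13 dB

413.13 dB


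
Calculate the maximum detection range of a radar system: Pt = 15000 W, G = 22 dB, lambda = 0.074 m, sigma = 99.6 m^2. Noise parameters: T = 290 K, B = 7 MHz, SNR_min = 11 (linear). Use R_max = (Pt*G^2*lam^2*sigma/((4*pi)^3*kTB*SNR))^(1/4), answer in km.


G_lin = 10^(22/10) = 158.489319
R^4 = 15000 * 158.489319^2 * 0.074^2 * 99.6 / ((4*pi)^3 * 1.38e-23 * 290 * 7000000.0 * 11)
R^4 = 3.3606e17 m^4
R_max = (3.3606e17)^(1/4) = 24077.1 m = 24.1 km

24.1 km


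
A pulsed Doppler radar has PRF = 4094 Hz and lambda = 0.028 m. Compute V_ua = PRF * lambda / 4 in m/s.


V_ua = 4094 * 0.028 / 4 = 28.7 m/s

28.7 m/s


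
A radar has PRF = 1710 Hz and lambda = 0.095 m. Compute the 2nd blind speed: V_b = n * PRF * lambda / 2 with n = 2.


V_blind = 2 * 1710 * 0.095 / 2 = 162.5 m/s

162.5 m/s


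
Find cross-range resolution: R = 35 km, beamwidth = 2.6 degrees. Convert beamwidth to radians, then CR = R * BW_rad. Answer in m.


BW_rad = 0.045378561
CR = 35000 * 0.045378561 = 1588.2 m

1588.2 m


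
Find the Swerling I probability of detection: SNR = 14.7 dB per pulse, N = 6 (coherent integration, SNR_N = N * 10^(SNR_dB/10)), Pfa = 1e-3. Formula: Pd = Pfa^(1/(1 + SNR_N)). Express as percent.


SNR_lin = 10^(14.7/10) = 29.51209
SNR_N = 6 * 29.51209 = 177.07254
1/(1 + SNR_N) = 1/178.07254 = 0.0056157
Pd = (1e-3)^0.0056157 = 0.96195
Pd = 96.2%

96.2%


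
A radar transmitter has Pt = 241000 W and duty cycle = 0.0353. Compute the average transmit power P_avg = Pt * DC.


P_avg = 241000 * 0.0353 = 8507.3 W

8507.3 W


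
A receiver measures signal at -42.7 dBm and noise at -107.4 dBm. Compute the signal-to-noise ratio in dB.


SNR = -42.7 - (-107.4) = 64.7 dB

64.7 dB


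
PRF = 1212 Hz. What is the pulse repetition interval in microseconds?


PRI = 1/1212 = 0.0008250825 s = 825.1 us

825.1 us


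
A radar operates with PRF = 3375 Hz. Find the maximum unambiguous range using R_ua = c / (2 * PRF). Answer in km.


R_ua = 3e8 / (2 * 3375) = 44444.4 m = 44.4 km

44.4 km


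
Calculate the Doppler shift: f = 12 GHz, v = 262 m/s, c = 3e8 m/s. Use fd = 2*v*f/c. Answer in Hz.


fd = 2 * 262 * 12000000000.0 / 3e8 = 20960.0 Hz

20960.0 Hz


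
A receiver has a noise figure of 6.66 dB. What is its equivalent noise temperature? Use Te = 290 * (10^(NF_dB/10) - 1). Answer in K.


NF_lin = 10^(6.66/10) = 4.634469
Te = 290 * (4.634469 - 1) = 1054.0 K

1054.0 K


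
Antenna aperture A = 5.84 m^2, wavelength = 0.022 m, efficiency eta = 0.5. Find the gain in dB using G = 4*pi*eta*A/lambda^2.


G_linear = 4*pi*0.5*5.84/0.022^2 = 75813.64
G_dB = 10*log10(75813.64) = 48.8 dB

48.8 dB


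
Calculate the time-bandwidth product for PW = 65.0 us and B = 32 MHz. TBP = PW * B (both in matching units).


TBP = 65.0 * 32 = 2080.0

2080.0


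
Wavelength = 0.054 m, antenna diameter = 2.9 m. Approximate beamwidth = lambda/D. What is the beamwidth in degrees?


BW_rad = 0.054 / 2.9 = 0.018621
BW_deg = 1.07 degrees

1.07 degrees


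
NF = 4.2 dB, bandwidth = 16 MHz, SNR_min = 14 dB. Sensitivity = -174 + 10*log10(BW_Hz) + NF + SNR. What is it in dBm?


10*log10(16000000.0) = 72.04
S = -174 + 72.04 + 4.2 + 14 = -83.8 dBm

-83.8 dBm


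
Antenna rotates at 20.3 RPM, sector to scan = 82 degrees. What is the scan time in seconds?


t = 82 / (20.3 * 360) * 60 = 0.67 s

0.67 s


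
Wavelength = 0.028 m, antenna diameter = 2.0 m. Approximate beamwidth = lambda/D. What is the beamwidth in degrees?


BW_rad = 0.028 / 2.0 = 0.014
BW_deg = 0.8 degrees

0.8 degrees


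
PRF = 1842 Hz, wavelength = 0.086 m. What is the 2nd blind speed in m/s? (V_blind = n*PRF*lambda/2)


V_blind = 2 * 1842 * 0.086 / 2 = 158.4 m/s

158.4 m/s


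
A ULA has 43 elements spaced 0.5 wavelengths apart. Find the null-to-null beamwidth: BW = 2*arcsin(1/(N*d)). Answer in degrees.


1/(N*d) = 1/(43*0.5) = 0.046512
BW = 2*arcsin(0.046512) = 5.3 degrees

5.3 degrees


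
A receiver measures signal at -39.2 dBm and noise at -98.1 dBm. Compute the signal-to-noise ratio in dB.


SNR = -39.2 - (-98.1) = 58.9 dB

58.9 dB


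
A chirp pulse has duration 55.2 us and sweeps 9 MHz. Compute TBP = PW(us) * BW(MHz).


TBP = 55.2 * 9 = 496.8

496.8


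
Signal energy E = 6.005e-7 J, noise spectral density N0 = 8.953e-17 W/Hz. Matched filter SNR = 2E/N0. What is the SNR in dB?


SNR_lin = 2 * 6.005e-7 / 8.953e-17 = 1.341e10
SNR_dB = 10*log10(1.341e10) = 101.3 dB

101.3 dB


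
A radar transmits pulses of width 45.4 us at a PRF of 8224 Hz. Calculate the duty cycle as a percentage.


DC = 45.4e-6 * 8224 * 100 = 37.34%

37.34%


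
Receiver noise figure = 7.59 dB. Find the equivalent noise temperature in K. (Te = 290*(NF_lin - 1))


NF_lin = 10^(7.59/10) = 5.741165
Te = 290 * (5.741165 - 1) = 1374.9 K

1374.9 K


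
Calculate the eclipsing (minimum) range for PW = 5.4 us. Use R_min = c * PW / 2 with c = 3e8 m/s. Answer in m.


R_min = 3e8 * 5.4e-6 / 2 = 810.0 m

810.0 m


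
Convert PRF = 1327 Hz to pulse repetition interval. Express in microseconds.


PRI = 1/1327 = 0.0007535795 s = 753.6 us

753.6 us


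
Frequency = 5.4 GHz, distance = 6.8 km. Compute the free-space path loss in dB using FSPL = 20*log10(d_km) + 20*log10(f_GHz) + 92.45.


20*log10(6.8) = 16.65
20*log10(5.4) = 14.65
FSPL = 123.7 dB

123.7 dB


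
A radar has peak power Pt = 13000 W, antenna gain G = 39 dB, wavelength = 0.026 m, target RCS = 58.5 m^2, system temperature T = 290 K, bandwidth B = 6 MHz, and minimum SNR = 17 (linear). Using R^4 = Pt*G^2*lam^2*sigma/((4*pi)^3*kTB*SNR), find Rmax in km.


G_lin = 10^(39/10) = 7943.282347
R^4 = 13000 * 7943.282347^2 * 0.026^2 * 58.5 / ((4*pi)^3 * 1.38e-23 * 290 * 6000000.0 * 17)
R^4 = 4.00441e19 m^4
R_max = (4.00441e19)^(1/4) = 79549.0 m = 79.5 km

79.5 km


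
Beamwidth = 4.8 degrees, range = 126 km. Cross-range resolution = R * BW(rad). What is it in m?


BW_rad = 0.083775804
CR = 126000 * 0.083775804 = 10555.8 m

10555.8 m


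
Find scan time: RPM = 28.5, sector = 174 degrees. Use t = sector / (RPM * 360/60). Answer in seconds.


t = 174 / (28.5 * 360) * 60 = 1.02 s

1.02 s


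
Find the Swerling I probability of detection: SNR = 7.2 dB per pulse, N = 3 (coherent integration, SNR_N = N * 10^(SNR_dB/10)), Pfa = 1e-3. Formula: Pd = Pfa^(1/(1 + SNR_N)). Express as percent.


SNR_lin = 10^(7.2/10) = 5.24807
SNR_N = 3 * 5.24807 = 15.74421
1/(1 + SNR_N) = 1/16.74421 = 0.0597221
Pd = (1e-3)^0.0597221 = 0.66196
Pd = 66.2%

66.2%


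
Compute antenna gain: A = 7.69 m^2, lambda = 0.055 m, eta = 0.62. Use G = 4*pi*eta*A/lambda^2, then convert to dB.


G_linear = 4*pi*0.62*7.69/0.055^2 = 19806.26
G_dB = 10*log10(19806.26) = 43.0 dB

43.0 dB


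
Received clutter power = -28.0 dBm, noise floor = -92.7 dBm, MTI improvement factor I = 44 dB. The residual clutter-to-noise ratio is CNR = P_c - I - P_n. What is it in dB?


CNR = -28.0 - 44 - (-92.7) = 20.7 dB

20.7 dB


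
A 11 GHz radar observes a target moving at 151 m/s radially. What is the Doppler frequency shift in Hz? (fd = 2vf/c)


fd = 2 * 151 * 11000000000.0 / 3e8 = 11073.3 Hz

11073.3 Hz


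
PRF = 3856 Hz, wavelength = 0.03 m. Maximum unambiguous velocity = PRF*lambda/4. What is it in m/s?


V_ua = 3856 * 0.03 / 4 = 28.9 m/s

28.9 m/s


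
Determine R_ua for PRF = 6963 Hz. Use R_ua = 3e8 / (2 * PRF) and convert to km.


R_ua = 3e8 / (2 * 6963) = 21542.4 m = 21.5 km

21.5 km


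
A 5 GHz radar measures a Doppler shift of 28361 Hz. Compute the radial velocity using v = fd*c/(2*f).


v = 28361 * 3e8 / (2 * 5000000000.0) = 850.8 m/s

850.8 m/s


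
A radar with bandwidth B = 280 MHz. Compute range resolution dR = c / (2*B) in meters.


dR = 3e8 / (2 * 280000000.0) = 0.54 m

0.54 m


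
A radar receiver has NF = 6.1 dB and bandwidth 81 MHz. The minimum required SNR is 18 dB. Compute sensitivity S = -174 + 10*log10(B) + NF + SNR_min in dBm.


10*log10(81000000.0) = 79.08
S = -174 + 79.08 + 6.1 + 18 = -70.8 dBm

-70.8 dBm


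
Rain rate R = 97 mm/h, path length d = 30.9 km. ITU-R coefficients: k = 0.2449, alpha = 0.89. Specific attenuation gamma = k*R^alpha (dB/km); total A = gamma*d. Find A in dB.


gamma = 0.2449 * 97^0.89 = 14.362023 dB/km
A = 14.362023 * 30.9 = 443.79 dB

443.79 dB


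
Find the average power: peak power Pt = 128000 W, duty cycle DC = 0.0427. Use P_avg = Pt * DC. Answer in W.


P_avg = 128000 * 0.0427 = 5465.6 W

5465.6 W


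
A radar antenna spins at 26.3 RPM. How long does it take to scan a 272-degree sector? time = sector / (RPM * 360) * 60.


t = 272 / (26.3 * 360) * 60 = 1.72 s

1.72 s


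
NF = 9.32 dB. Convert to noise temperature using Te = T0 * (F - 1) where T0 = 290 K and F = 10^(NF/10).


NF_lin = 10^(9.32/10) = 8.550667
Te = 290 * (8.550667 - 1) = 2189.7 K

2189.7 K


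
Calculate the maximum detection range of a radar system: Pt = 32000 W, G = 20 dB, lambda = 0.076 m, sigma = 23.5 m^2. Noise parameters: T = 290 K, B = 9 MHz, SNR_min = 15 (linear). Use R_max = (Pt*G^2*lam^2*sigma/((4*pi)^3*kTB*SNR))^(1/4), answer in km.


G_lin = 10^(20/10) = 100.0
R^4 = 32000 * 100.0^2 * 0.076^2 * 23.5 / ((4*pi)^3 * 1.38e-23 * 290 * 9000000.0 * 15)
R^4 = 4.05139e16 m^4
R_max = (4.05139e16)^(1/4) = 14187.3 m = 14.2 km

14.2 km


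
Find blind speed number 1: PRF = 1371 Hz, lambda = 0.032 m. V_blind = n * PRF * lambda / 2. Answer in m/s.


V_blind = 1 * 1371 * 0.032 / 2 = 21.9 m/s

21.9 m/s


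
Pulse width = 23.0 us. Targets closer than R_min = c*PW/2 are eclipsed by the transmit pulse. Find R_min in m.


R_min = 3e8 * 23.0e-6 / 2 = 3450.0 m

3450.0 m


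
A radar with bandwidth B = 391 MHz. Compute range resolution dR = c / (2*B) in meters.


dR = 3e8 / (2 * 391000000.0) = 0.38 m

0.38 m


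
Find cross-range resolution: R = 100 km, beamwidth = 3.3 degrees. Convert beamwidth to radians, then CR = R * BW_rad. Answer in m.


BW_rad = 0.057595865
CR = 100000 * 0.057595865 = 5759.6 m

5759.6 m


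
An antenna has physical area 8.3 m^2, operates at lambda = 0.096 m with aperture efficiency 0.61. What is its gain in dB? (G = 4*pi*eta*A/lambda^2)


G_linear = 4*pi*0.61*8.3/0.096^2 = 6903.6
G_dB = 10*log10(6903.6) = 38.4 dB

38.4 dB


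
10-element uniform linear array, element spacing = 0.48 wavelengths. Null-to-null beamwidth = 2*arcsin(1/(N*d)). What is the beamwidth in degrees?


1/(N*d) = 1/(10*0.48) = 0.208333
BW = 2*arcsin(0.208333) = 24.0 degrees

24.0 degrees


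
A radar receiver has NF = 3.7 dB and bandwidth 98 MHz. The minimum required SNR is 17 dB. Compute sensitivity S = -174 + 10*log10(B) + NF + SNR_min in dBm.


10*log10(98000000.0) = 79.91
S = -174 + 79.91 + 3.7 + 17 = -73.4 dBm

-73.4 dBm


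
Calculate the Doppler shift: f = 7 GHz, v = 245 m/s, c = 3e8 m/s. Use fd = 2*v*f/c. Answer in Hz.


fd = 2 * 245 * 7000000000.0 / 3e8 = 11433.3 Hz

11433.3 Hz


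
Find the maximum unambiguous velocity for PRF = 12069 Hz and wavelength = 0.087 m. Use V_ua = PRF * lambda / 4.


V_ua = 12069 * 0.087 / 4 = 262.5 m/s

262.5 m/s


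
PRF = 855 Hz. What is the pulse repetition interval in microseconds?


PRI = 1/855 = 0.0011695906 s = 1169.6 us

1169.6 us


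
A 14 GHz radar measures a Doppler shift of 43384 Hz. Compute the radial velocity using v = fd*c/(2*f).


v = 43384 * 3e8 / (2 * 14000000000.0) = 464.8 m/s

464.8 m/s


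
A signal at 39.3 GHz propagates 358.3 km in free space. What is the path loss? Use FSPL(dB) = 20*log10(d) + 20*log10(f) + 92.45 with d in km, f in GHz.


20*log10(358.3) = 51.08
20*log10(39.3) = 31.89
FSPL = 175.4 dB

175.4 dB


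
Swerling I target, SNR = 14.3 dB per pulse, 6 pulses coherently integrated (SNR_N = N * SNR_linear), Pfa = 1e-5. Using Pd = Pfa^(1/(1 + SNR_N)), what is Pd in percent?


SNR_lin = 10^(14.3/10) = 26.91535
SNR_N = 6 * 26.91535 = 161.4921
1/(1 + SNR_N) = 1/162.4921 = 0.0061541
Pd = (1e-5)^0.0061541 = 0.9316
Pd = 93.2%

93.2%


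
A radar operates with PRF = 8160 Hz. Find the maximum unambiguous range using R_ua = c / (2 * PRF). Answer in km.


R_ua = 3e8 / (2 * 8160) = 18382.4 m = 18.4 km

18.4 km


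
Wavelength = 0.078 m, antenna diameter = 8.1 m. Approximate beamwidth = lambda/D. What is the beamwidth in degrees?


BW_rad = 0.078 / 8.1 = 0.00963
BW_deg = 0.55 degrees

0.55 degrees


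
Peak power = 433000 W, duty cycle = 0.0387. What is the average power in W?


P_avg = 433000 * 0.0387 = 16757.1 W

16757.1 W


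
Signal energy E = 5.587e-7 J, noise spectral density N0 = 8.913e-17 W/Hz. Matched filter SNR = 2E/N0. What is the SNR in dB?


SNR_lin = 2 * 5.587e-7 / 8.913e-17 = 1.254e10
SNR_dB = 10*log10(1.254e10) = 101.0 dB

101.0 dB


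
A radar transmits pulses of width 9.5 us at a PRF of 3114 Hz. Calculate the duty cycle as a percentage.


DC = 9.5e-6 * 3114 * 100 = 2.96%

2.96%


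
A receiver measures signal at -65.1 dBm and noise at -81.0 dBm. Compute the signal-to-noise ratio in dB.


SNR = -65.1 - (-81.0) = 15.9 dB

15.9 dB


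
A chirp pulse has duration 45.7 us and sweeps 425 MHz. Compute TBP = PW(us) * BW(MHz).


TBP = 45.7 * 425 = 19422.5

19422.5


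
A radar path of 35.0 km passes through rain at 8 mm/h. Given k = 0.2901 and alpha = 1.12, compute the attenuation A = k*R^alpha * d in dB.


gamma = 0.2901 * 8^1.12 = 2.978575 dB/km
A = 2.978575 * 35.0 = 104.25 dB

104.25 dB


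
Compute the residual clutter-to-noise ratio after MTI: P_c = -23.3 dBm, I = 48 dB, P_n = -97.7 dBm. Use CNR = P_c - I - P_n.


CNR = -23.3 - 48 - (-97.7) = 26.4 dB

26.4 dB


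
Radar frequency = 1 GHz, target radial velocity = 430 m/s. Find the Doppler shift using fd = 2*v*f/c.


fd = 2 * 430 * 1000000000.0 / 3e8 = 2866.7 Hz

2866.7 Hz


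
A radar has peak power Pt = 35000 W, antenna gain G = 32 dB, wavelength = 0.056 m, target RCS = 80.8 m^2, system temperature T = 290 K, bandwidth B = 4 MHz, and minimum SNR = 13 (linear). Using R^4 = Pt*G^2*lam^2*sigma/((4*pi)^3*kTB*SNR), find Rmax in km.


G_lin = 10^(32/10) = 1584.893192
R^4 = 35000 * 1584.893192^2 * 0.056^2 * 80.8 / ((4*pi)^3 * 1.38e-23 * 290 * 4000000.0 * 13)
R^4 = 5.39443e19 m^4
R_max = (5.39443e19)^(1/4) = 85701.1 m = 85.7 km

85.7 km


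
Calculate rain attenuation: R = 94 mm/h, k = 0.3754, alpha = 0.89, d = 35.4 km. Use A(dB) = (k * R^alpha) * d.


gamma = 0.3754 * 94^0.89 = 21.408097 dB/km
A = 21.408097 * 35.4 = 757.85 dB

757.85 dB


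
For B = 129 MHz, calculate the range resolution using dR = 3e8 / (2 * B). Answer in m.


dR = 3e8 / (2 * 129000000.0) = 1.16 m

1.16 m


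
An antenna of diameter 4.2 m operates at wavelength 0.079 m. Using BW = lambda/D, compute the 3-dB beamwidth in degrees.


BW_rad = 0.079 / 4.2 = 0.01881
BW_deg = 1.08 degrees

1.08 degrees


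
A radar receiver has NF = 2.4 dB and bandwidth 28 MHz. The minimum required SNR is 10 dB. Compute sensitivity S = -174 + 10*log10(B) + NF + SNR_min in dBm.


10*log10(28000000.0) = 74.47
S = -174 + 74.47 + 2.4 + 10 = -87.1 dBm

-87.1 dBm


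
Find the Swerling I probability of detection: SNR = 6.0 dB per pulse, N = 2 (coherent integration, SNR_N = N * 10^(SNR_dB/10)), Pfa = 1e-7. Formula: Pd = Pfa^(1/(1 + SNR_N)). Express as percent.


SNR_lin = 10^(6.0/10) = 3.98107
SNR_N = 2 * 3.98107 = 7.96214
1/(1 + SNR_N) = 1/8.96214 = 0.1115805
Pd = (1e-7)^0.1115805 = 0.16555
Pd = 16.6%

16.6%


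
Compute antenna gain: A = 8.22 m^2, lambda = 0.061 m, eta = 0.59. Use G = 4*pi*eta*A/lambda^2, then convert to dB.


G_linear = 4*pi*0.59*8.22/0.061^2 = 16378.5
G_dB = 10*log10(16378.5) = 42.1 dB

42.1 dB


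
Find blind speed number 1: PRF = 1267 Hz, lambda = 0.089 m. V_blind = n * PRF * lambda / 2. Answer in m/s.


V_blind = 1 * 1267 * 0.089 / 2 = 56.4 m/s

56.4 m/s


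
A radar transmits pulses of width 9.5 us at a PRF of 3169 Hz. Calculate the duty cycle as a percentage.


DC = 9.5e-6 * 3169 * 100 = 3.01%

3.01%


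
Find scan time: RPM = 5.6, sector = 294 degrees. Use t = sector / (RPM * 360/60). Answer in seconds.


t = 294 / (5.6 * 360) * 60 = 8.75 s

8.75 s


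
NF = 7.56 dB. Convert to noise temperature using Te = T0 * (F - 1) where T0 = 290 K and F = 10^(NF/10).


NF_lin = 10^(7.56/10) = 5.701643
Te = 290 * (5.701643 - 1) = 1363.5 K

1363.5 K


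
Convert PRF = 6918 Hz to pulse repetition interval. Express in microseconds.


PRI = 1/6918 = 0.0001445504 s = 144.6 us

144.6 us


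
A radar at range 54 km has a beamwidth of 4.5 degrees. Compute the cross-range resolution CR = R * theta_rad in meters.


BW_rad = 0.078539816
CR = 54000 * 0.078539816 = 4241.2 m

4241.2 m


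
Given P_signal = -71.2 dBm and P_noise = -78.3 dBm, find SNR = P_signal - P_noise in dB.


SNR = -71.2 - (-78.3) = 7.1 dB

7.1 dB


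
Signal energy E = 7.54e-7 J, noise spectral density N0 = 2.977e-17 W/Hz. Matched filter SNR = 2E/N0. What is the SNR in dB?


SNR_lin = 2 * 7.54e-7 / 2.977e-17 = 5.066e10
SNR_dB = 10*log10(5.066e10) = 107.0 dB

107.0 dB


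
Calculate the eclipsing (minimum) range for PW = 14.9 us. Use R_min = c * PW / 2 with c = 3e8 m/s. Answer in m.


R_min = 3e8 * 14.9e-6 / 2 = 2235.0 m

2235.0 m


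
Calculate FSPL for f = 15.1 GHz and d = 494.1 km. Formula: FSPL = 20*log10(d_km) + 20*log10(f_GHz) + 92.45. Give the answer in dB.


20*log10(494.1) = 53.88
20*log10(15.1) = 23.58
FSPL = 169.9 dB

169.9 dB


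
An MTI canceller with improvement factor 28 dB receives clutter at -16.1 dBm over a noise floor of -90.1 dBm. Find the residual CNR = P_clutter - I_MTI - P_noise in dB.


CNR = -16.1 - 28 - (-90.1) = 46.0 dB

46.0 dB


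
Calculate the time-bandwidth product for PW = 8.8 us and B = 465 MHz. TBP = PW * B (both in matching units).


TBP = 8.8 * 465 = 4092.0

4092.0


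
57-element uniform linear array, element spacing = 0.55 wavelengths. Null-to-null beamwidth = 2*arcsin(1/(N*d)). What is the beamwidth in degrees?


1/(N*d) = 1/(57*0.55) = 0.031898
BW = 2*arcsin(0.031898) = 3.7 degrees

3.7 degrees


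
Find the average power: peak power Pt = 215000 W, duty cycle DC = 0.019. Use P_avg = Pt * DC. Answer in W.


P_avg = 215000 * 0.019 = 4085.0 W

4085.0 W


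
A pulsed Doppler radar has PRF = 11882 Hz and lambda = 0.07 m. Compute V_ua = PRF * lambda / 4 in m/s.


V_ua = 11882 * 0.07 / 4 = 207.9 m/s

207.9 m/s


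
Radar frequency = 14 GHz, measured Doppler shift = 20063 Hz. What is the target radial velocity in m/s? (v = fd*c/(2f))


v = 20063 * 3e8 / (2 * 14000000000.0) = 215.0 m/s

215.0 m/s


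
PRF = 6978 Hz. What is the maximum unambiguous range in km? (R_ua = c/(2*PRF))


R_ua = 3e8 / (2 * 6978) = 21496.1 m = 21.5 km

21.5 km


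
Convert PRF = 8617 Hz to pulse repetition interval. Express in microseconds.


PRI = 1/8617 = 0.0001160497 s = 116.0 us

116.0 us


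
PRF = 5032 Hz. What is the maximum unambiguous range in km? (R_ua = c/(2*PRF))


R_ua = 3e8 / (2 * 5032) = 29809.2 m = 29.8 km

29.8 km


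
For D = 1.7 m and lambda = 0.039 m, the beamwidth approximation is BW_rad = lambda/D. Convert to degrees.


BW_rad = 0.039 / 1.7 = 0.022941
BW_deg = 1.31 degrees

1.31 degrees


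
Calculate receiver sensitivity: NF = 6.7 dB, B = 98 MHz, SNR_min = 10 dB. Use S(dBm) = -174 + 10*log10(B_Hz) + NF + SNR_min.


10*log10(98000000.0) = 79.91
S = -174 + 79.91 + 6.7 + 10 = -77.4 dBm

-77.4 dBm


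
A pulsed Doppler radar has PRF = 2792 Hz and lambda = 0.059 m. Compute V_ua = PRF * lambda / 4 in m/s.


V_ua = 2792 * 0.059 / 4 = 41.2 m/s

41.2 m/s


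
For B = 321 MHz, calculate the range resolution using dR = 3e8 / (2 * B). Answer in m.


dR = 3e8 / (2 * 321000000.0) = 0.47 m

0.47 m


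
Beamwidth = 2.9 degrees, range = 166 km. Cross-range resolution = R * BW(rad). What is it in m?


BW_rad = 0.050614548
CR = 166000 * 0.050614548 = 8402.0 m

8402.0 m


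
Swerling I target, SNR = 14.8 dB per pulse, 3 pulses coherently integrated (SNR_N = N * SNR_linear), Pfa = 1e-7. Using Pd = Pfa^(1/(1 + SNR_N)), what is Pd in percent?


SNR_lin = 10^(14.8/10) = 30.19952
SNR_N = 3 * 30.19952 = 90.59856
1/(1 + SNR_N) = 1/91.59856 = 0.0109172
Pd = (1e-7)^0.0109172 = 0.83865
Pd = 83.9%

83.9%


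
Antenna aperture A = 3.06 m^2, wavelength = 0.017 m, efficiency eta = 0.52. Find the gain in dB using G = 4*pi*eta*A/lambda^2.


G_linear = 4*pi*0.52*3.06/0.017^2 = 69188.96
G_dB = 10*log10(69188.96) = 48.4 dB

48.4 dB


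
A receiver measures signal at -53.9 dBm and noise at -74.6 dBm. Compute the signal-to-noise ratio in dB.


SNR = -53.9 - (-74.6) = 20.7 dB

20.7 dB


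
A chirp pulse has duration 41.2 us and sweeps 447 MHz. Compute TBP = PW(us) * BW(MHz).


TBP = 41.2 * 447 = 18416.4

18416.4


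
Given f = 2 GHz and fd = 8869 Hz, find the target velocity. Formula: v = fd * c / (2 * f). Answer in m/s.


v = 8869 * 3e8 / (2 * 2000000000.0) = 665.2 m/s

665.2 m/s


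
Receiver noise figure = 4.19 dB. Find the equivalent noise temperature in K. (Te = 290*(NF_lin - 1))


NF_lin = 10^(4.19/10) = 2.624219
Te = 290 * (2.624219 - 1) = 471.0 K

471.0 K


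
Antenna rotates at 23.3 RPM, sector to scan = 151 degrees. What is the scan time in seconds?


t = 151 / (23.3 * 360) * 60 = 1.08 s

1.08 s


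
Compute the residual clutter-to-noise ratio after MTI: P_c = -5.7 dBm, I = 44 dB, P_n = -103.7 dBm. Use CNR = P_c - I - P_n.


CNR = -5.7 - 44 - (-103.7) = 54.0 dB

54.0 dB


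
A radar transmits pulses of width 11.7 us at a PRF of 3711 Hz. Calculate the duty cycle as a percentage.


DC = 11.7e-6 * 3711 * 100 = 4.34%

4.34%


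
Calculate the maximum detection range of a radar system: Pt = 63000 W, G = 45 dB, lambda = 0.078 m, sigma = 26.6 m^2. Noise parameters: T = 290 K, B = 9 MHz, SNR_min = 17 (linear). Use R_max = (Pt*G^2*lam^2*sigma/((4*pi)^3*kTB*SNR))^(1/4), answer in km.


G_lin = 10^(45/10) = 31622.776602
R^4 = 63000 * 31622.776602^2 * 0.078^2 * 26.6 / ((4*pi)^3 * 1.38e-23 * 290 * 9000000.0 * 17)
R^4 = 8.39099e21 m^4
R_max = (8.39099e21)^(1/4) = 302658.8 m = 302.7 km

302.7 km


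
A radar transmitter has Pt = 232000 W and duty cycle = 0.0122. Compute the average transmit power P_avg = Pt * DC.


P_avg = 232000 * 0.0122 = 2830.4 W

2830.4 W


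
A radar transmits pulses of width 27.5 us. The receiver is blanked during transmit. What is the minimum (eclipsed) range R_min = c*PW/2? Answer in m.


R_min = 3e8 * 27.5e-6 / 2 = 4125.0 m

4125.0 m


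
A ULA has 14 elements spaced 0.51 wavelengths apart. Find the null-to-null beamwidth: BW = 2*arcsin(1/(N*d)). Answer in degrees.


1/(N*d) = 1/(14*0.51) = 0.140056
BW = 2*arcsin(0.140056) = 16.1 degrees

16.1 degrees


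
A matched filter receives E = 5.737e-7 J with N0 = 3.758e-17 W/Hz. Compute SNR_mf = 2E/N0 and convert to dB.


SNR_lin = 2 * 5.737e-7 / 3.758e-17 = 3.053e10
SNR_dB = 10*log10(3.053e10) = 104.8 dB

104.8 dB


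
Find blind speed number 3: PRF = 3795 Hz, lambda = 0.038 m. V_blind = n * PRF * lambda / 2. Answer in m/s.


V_blind = 3 * 3795 * 0.038 / 2 = 216.3 m/s

216.3 m/s


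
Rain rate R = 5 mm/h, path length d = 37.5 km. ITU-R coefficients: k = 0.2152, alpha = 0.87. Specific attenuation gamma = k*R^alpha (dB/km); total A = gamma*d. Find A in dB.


gamma = 0.2152 * 5^0.87 = 0.872863 dB/km
A = 0.872863 * 37.5 = 32.73 dB

32.73 dB


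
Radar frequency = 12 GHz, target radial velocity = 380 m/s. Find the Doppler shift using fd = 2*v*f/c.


fd = 2 * 380 * 12000000000.0 / 3e8 = 30400.0 Hz

30400.0 Hz


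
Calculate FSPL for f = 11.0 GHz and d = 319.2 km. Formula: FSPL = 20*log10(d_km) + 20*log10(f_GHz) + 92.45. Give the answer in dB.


20*log10(319.2) = 50.08
20*log10(11.0) = 20.83
FSPL = 163.4 dB

163.4 dB


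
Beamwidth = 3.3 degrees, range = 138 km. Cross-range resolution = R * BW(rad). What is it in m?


BW_rad = 0.057595865
CR = 138000 * 0.057595865 = 7948.2 m

7948.2 m


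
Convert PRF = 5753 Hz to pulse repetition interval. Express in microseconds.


PRI = 1/5753 = 0.0001738224 s = 173.8 us

173.8 us


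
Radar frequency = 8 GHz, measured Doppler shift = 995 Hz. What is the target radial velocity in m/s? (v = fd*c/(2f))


v = 995 * 3e8 / (2 * 8000000000.0) = 18.7 m/s

18.7 m/s


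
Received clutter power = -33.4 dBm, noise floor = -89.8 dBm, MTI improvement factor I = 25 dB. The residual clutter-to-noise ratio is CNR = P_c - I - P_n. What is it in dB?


CNR = -33.4 - 25 - (-89.8) = 31.4 dB

31.4 dB


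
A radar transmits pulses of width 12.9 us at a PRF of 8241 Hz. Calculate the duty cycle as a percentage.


DC = 12.9e-6 * 8241 * 100 = 10.63%

10.63%


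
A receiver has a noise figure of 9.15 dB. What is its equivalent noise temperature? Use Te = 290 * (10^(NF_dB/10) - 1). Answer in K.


NF_lin = 10^(9.15/10) = 8.222426
Te = 290 * (8.222426 - 1) = 2094.5 K

2094.5 K


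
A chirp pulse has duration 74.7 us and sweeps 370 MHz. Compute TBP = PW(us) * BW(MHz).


TBP = 74.7 * 370 = 27639.0

27639.0


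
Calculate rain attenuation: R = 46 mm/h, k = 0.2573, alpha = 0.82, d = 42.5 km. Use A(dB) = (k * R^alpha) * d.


gamma = 0.2573 * 46^0.82 = 5.94157 dB/km
A = 5.94157 * 42.5 = 252.52 dB

252.52 dB


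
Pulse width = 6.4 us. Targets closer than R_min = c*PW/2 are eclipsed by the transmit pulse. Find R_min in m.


R_min = 3e8 * 6.4e-6 / 2 = 960.0 m

960.0 m


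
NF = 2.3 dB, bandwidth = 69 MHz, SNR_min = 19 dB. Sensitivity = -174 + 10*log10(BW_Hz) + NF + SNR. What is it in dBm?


10*log10(69000000.0) = 78.39
S = -174 + 78.39 + 2.3 + 19 = -74.3 dBm

-74.3 dBm


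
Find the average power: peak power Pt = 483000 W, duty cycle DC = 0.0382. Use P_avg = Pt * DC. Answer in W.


P_avg = 483000 * 0.0382 = 18450.6 W

18450.6 W


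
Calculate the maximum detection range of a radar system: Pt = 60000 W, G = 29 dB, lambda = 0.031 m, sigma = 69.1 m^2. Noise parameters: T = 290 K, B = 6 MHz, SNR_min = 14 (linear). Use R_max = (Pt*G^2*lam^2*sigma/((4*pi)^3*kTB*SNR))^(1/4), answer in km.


G_lin = 10^(29/10) = 794.328235
R^4 = 60000 * 794.328235^2 * 0.031^2 * 69.1 / ((4*pi)^3 * 1.38e-23 * 290 * 6000000.0 * 14)
R^4 = 3.76848e18 m^4
R_max = (3.76848e18)^(1/4) = 44059.7 m = 44.1 km

44.1 km


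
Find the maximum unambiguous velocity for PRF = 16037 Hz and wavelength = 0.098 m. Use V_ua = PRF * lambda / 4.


V_ua = 16037 * 0.098 / 4 = 392.9 m/s

392.9 m/s


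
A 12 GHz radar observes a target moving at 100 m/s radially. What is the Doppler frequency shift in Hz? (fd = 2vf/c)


fd = 2 * 100 * 12000000000.0 / 3e8 = 8000.0 Hz

8000.0 Hz


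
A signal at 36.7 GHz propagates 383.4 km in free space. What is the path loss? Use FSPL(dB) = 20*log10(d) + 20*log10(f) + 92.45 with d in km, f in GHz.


20*log10(383.4) = 51.67
20*log10(36.7) = 31.29
FSPL = 175.4 dB

175.4 dB


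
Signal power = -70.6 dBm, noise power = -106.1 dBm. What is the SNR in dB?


SNR = -70.6 - (-106.1) = 35.5 dB

35.5 dB


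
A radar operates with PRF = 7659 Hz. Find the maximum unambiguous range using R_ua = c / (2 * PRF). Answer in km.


R_ua = 3e8 / (2 * 7659) = 19584.8 m = 19.6 km

19.6 km


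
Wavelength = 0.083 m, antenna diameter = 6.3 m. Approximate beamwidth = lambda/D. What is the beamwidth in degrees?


BW_rad = 0.083 / 6.3 = 0.013175
BW_deg = 0.75 degrees

0.75 degrees


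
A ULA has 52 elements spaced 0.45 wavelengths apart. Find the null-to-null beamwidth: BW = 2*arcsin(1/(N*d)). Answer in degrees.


1/(N*d) = 1/(52*0.45) = 0.042735
BW = 2*arcsin(0.042735) = 4.9 degrees

4.9 degrees


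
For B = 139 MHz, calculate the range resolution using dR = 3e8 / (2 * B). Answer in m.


dR = 3e8 / (2 * 139000000.0) = 1.08 m

1.08 m


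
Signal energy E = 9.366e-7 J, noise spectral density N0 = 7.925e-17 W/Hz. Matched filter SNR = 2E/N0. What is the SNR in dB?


SNR_lin = 2 * 9.366e-7 / 7.925e-17 = 2.364e10
SNR_dB = 10*log10(2.364e10) = 103.7 dB

103.7 dB


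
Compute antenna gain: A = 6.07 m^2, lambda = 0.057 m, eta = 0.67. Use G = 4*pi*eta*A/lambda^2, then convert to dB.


G_linear = 4*pi*0.67*6.07/0.057^2 = 15729.82
G_dB = 10*log10(15729.82) = 42.0 dB

42.0 dB


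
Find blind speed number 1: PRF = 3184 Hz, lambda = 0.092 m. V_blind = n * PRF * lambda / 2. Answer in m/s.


V_blind = 1 * 3184 * 0.092 / 2 = 146.5 m/s

146.5 m/s


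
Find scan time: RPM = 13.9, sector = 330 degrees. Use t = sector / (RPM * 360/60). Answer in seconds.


t = 330 / (13.9 * 360) * 60 = 3.96 s

3.96 s


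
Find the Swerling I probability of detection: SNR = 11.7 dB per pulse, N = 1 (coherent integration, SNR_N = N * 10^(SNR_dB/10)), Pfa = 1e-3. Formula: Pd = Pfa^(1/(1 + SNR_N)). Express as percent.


SNR_lin = 10^(11.7/10) = 14.79108
SNR_N = 1 * 14.79108 = 14.79108
1/(1 + SNR_N) = 1/15.79108 = 0.0633269
Pd = (1e-3)^0.0633269 = 0.64568
Pd = 64.6%

64.6%


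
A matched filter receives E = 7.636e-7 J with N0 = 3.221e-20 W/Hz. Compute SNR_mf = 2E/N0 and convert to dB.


SNR_lin = 2 * 7.636e-7 / 3.221e-20 = 4.741e13
SNR_dB = 10*log10(4.741e13) = 136.8 dB

136.8 dB


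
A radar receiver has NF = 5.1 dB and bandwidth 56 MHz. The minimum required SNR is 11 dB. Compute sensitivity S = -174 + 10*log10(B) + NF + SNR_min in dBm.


10*log10(56000000.0) = 77.48
S = -174 + 77.48 + 5.1 + 11 = -80.4 dBm

-80.4 dBm


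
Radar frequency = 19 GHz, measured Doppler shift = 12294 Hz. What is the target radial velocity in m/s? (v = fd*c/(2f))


v = 12294 * 3e8 / (2 * 19000000000.0) = 97.1 m/s

97.1 m/s


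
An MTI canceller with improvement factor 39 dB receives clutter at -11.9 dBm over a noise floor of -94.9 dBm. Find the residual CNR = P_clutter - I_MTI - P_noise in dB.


CNR = -11.9 - 39 - (-94.9) = 44.0 dB

44.0 dB


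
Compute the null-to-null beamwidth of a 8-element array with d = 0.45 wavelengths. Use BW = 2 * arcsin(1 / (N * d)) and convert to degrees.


1/(N*d) = 1/(8*0.45) = 0.277778
BW = 2*arcsin(0.277778) = 32.3 degrees

32.3 degrees


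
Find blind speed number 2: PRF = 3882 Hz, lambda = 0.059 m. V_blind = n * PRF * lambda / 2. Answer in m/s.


V_blind = 2 * 3882 * 0.059 / 2 = 229.0 m/s

229.0 m/s


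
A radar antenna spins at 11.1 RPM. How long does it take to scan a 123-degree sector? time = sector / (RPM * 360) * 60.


t = 123 / (11.1 * 360) * 60 = 1.85 s

1.85 s


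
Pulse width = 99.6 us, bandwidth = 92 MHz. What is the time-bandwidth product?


TBP = 99.6 * 92 = 9163.2

9163.2


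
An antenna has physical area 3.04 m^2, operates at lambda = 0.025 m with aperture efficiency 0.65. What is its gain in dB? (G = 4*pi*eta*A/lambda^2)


G_linear = 4*pi*0.65*3.04/0.025^2 = 39729.84
G_dB = 10*log10(39729.84) = 46.0 dB

46.0 dB


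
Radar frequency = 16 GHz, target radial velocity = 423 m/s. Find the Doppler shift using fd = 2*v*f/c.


fd = 2 * 423 * 16000000000.0 / 3e8 = 45120.0 Hz

45120.0 Hz


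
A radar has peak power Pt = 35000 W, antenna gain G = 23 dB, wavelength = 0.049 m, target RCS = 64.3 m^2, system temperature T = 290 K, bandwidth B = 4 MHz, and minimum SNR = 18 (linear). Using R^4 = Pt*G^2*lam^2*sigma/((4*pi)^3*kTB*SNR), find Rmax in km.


G_lin = 10^(23/10) = 199.526231
R^4 = 35000 * 199.526231^2 * 0.049^2 * 64.3 / ((4*pi)^3 * 1.38e-23 * 290 * 4000000.0 * 18)
R^4 = 3.76211e17 m^4
R_max = (3.76211e17)^(1/4) = 24766.1 m = 24.8 km

24.8 km


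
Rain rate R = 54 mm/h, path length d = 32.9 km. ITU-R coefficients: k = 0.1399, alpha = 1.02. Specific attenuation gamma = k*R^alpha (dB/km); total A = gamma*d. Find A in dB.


gamma = 0.1399 * 54^1.02 = 8.181998 dB/km
A = 8.181998 * 32.9 = 269.19 dB

269.19 dB


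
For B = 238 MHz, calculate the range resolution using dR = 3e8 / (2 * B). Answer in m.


dR = 3e8 / (2 * 238000000.0) = 0.63 m

0.63 m


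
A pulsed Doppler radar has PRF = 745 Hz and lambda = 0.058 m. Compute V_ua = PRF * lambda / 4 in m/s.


V_ua = 745 * 0.058 / 4 = 10.8 m/s

10.8 m/s


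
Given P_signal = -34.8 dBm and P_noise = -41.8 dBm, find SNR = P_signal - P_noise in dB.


SNR = -34.8 - (-41.8) = 7.0 dB

7.0 dB


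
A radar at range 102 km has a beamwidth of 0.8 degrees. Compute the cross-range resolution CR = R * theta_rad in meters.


BW_rad = 0.013962634
CR = 102000 * 0.013962634 = 1424.2 m

1424.2 m


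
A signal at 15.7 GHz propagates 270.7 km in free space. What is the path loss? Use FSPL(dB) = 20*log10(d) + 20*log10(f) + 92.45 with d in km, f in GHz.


20*log10(270.7) = 48.65
20*log10(15.7) = 23.92
FSPL = 165.0 dB

165.0 dB


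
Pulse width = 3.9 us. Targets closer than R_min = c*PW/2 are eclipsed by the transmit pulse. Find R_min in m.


R_min = 3e8 * 3.9e-6 / 2 = 585.0 m

585.0 m
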